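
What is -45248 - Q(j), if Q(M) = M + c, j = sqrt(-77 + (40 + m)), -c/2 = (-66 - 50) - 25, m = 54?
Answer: -45530 - sqrt(17) ≈ -45534.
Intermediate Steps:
c = 282 (c = -2*((-66 - 50) - 25) = -2*(-116 - 25) = -2*(-141) = 282)
j = sqrt(17) (j = sqrt(-77 + (40 + 54)) = sqrt(-77 + 94) = sqrt(17) ≈ 4.1231)
Q(M) = 282 + M (Q(M) = M + 282 = 282 + M)
-45248 - Q(j) = -45248 - (282 + sqrt(17)) = -45248 + (-282 - sqrt(17)) = -45530 - sqrt(17)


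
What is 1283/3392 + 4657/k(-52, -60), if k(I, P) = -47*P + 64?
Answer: 4874179/2445632 ≈ 1.9930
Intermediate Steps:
k(I, P) = 64 - 47*P
1283/3392 + 4657/k(-52, -60) = 1283/3392 + 4657/(64 - 47*(-60)) = 1283*(1/3392) + 4657/(64 + 2820) = 1283/3392 + 4657/2884 = 4874179/2445632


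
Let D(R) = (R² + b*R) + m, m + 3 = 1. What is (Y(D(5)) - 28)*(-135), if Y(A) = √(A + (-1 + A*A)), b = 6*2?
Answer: 3780 - 135*√6971 ≈ -7491.5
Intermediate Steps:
m = -2 (m = -3 + 1 = -2)
b = 12
D(R) = -2 + R² + 12*R (D(R) = (R² + 12*R) - 2 = -2 + R² + 12*R)
Y(A) = √(-1 + A + A²) (Y(A) = √(A + (-1 + A²)) = √(-1 + A + A²))
(Y(D(5)) - 28)*(-135) = (√(-1 + (-2 + 5² + 12*5) + (-2 + 5² + 12*5)²) - 28)*(-135) = (√(-1 + (-2 + 25 + 60) + (-2 + 25 + 60)²) - 28)*(-135) = (√(-1 + 83 + 83²) - 28)*(-135) = (√(-1 + 83 + 6889) - 28)*(-135) = (√6971 - 28)*(-135) = (-28 + √6971)*(-135) = 3780 - 135*√6971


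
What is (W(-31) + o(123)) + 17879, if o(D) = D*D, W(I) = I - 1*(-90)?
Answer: 33067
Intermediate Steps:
W(I) = 90 + I (W(I) = I + 90 = 90 + I)
o(D) = D²
(W(-31) + o(123)) + 17879 = ((90 - 31) + 123²) + 17879 = (59 + 15129) + 17879 = 15188 + 17879 = 33067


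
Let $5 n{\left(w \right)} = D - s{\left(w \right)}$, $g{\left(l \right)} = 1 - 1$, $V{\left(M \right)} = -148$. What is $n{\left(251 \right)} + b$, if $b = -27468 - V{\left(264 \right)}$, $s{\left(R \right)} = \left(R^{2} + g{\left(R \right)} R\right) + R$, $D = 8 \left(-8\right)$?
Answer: $- \frac{199916}{5} \approx -39983.0$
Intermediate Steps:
$D = -64$
$g{\left(l \right)} = 0$ ($g{\left(l \right)} = 1 - 1 = 0$)
$s{\left(R \right)} = R + R^{2}$ ($s{\left(R \right)} = \left(R^{2} + 0 R\right) + R = \left(R^{2} + 0\right) + R = R^{2} + R = R + R^{2}$)
$n{\left(w \right)} = - \frac{64}{5} - \frac{w \left(1 + w\right)}{5}$ ($n{\left(w \right)} = \frac{-64 - w \left(1 + w\right)}{5} = - \frac{64}{5} - \frac{w \left(1 + w\right)}{5}$)
$b = -27320$ ($b = -27468 - -148 = -27468 + 148 = -27320$)
$n{\left(251 \right)} + b = \left(- \frac{64}{5} - \frac{251 \left(1 + 251\right)}{5}\right) - 27320 = \left(- \frac{64}{5} - \frac{251}{5} \cdot 252\right) - 27320 = \left(- \frac{64}{5} - \frac{63252}{5}\right) - 27320 = - \frac{63316}{5} - 27320 = - \frac{199916}{5}$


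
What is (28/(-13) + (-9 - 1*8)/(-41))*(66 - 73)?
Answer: 6489/533 ≈ 12.174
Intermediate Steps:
(28/(-13) + (-9 - 1*8)/(-41))*(66 - 73) = (28*(-1/13) + (-9 - 8)*(-1/41))*(-7) = (-28/13 - 17*(-1/41))*(-7) = (-28/13 + 17/41)*(-7) = -927/533*(-7) = 6489/533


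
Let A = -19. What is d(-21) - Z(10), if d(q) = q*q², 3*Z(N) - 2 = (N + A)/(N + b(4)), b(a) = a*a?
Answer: -722401/78 ≈ -9261.5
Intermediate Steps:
b(a) = a²
Z(N) = ⅔ + (-19 + N)/(3*(16 + N)) (Z(N) = ⅔ + ((N - 19)/(N + 4²))/3 = ⅔ + ((-19 + N)/(N + 16))/3 = ⅔ + ((-19 + N)/(16 + N))/3 = ⅔ + (-19 + N)/(3*(16 + N)))
d(q) = q³
d(-21) - Z(10) = (-21)³ - (13/3 + 10)/(16 + 10) = -9261 - 43/(26*3) = -9261 - 1*43/78 = -9261 - 43/78 = -722401/78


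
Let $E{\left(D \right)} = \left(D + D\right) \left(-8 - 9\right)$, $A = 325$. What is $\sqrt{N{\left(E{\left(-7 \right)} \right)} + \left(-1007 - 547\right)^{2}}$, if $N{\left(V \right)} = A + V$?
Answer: $\sqrt{2415479} \approx 1554.2$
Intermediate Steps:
$E{\left(D \right)} = - 34 D$ ($E{\left(D \right)} = 2 D \left(-17\right) = - 34 D$)
$N{\left(V \right)} = 325 + V$
$\sqrt{N{\left(E{\left(-7 \right)} \right)} + \left(-1007 - 547\right)^{2}} = \sqrt{\left(325 - -238\right) + \left(-1007 - 547\right)^{2}} = \sqrt{\left(325 + 238\right) + \left(-1554\right)^{2}} = \sqrt{563 + 2414916} = \sqrt{2415479}$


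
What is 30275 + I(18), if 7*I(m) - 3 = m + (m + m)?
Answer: 211982/7 ≈ 30283.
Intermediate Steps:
I(m) = 3/7 + 3*m/7 (I(m) = 3/7 + (m + (m + m))/7 = 3/7 + (m + 2*m)/7 = 3/7 + (3*m)/7 = 3/7 + 3*m/7)
30275 + I(18) = 30275 + (3/7 + (3/7)*18) = 30275 + (3/7 + 54/7) = 30275 + 57/7 = 211982/7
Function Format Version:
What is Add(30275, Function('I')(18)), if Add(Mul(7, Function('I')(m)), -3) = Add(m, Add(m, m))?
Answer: Rational(211982, 7) ≈ 30283.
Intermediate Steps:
Function('I')(m) = Add(Rational(3, 7), Mul(Rational(3, 7), m)) (Function('I')(m) = Add(Rational(3, 7), Mul(Rational(1, 7), Add(m, Add(m, m)))) = Add(Rational(3, 7), Mul(Rational(1, 7), Add(m, Mul(2, m)))) = Add(Rational(3, 7), Mul(Rational(1, 7), Mul(3, m))) = Add(Rational(3, 7), Mul(Rational(3, 7), m)))
Add(30275, Function('I')(18)) = Add(30275, Add(Rational(3, 7), Mul(Rational(3, 7), 18))) = Add(30275, Add(Rational(3, 7), Rational(54, 7))) = Add(30275, Rational(57, 7)) = Rational(211982, 7)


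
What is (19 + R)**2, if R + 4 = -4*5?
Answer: 25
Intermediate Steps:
R = -24 (R = -4 - 4*5 = -4 - 20 = -24)
(19 + R)**2 = (19 - 24)**2 = (-5)**2 = 25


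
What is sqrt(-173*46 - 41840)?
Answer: I*sqrt(49798) ≈ 223.15*I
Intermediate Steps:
sqrt(-173*46 - 41840) = sqrt(-7958 - 41840) = sqrt(-49798) = I*sqrt(49798)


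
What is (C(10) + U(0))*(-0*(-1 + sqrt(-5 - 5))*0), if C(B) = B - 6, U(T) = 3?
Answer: 0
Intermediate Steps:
C(B) = -6 + B
(C(10) + U(0))*(-0*(-1 + sqrt(-5 - 5))*0) = ((-6 + 10) + 3)*(-0*(-1 + sqrt(-5 - 5))*0) = (4 + 3)*(-0*(-1 + sqrt(-10))*0) = 7*(-0*(-1 + I*sqrt(10))*0) = 7*(-2*0*0) = 7*(0*0) = 7*0 = 0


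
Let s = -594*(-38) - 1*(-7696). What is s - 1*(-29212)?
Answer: 59480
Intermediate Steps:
s = 30268 (s = 22572 + 7696 = 30268)
s - 1*(-29212) = 30268 - 1*(-29212) = 30268 + 29212 = 59480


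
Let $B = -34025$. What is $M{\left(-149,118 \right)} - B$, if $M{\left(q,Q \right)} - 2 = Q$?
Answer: $34145$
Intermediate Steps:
$M{\left(q,Q \right)} = 2 + Q$
$M{\left(-149,118 \right)} - B = \left(2 + 118\right) - -34025 = 120 + 34025 = 34145$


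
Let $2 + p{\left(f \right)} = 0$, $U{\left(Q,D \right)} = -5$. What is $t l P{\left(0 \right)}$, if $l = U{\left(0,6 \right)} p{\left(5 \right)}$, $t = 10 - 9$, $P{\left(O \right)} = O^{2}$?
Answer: $0$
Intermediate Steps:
$p{\left(f \right)} = -2$ ($p{\left(f \right)} = -2 + 0 = -2$)
$t = 1$
$l = 10$ ($l = \left(-5\right) \left(-2\right) = 10$)
$t l P{\left(0 \right)} = 1 \cdot 10 \cdot 0^{2} = 10 \cdot 0 = 0$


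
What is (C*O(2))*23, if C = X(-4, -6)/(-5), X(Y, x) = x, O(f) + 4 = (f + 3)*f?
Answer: 828/5 ≈ 165.60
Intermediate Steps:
O(f) = -4 + f*(3 + f) (O(f) = -4 + (f + 3)*f = -4 + (3 + f)*f = -4 + f*(3 + f))
C = 6/5 (C = -6/(-5) = -6*(-1/5) = 6/5 ≈ 1.2000)
(C*O(2))*23 = (6*(-4 + 2**2 + 3*2)/5)*23 = (6*(-4 + 4 + 6)/5)*23 = ((6/5)*6)*23 = (36/5)*23 = 828/5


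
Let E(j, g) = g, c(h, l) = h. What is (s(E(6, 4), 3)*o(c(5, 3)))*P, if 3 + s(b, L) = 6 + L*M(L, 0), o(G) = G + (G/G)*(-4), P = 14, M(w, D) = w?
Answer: 168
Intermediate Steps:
o(G) = -4 + G (o(G) = G + 1*(-4) = G - 4 = -4 + G)
s(b, L) = 3 + L² (s(b, L) = -3 + (6 + L*L) = -3 + (6 + L²) = 3 + L²)
(s(E(6, 4), 3)*o(c(5, 3)))*P = ((3 + 3²)*(-4 + 5))*14 = ((3 + 9)*1)*14 = (12*1)*14 = 12*14 = 168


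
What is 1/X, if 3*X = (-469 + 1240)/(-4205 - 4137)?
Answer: -8342/257 ≈ -32.459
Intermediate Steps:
X = -257/8342 (X = ((-469 + 1240)/(-4205 - 4137))/3 = (771/(-8342))/3 = (771*(-1/8342))/3 = (⅓)*(-771/8342) = -257/8342 ≈ -0.030808)
1/X = 1/(-257/8342) = -8342/257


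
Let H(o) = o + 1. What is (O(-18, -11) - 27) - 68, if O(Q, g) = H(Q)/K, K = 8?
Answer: -777/8 ≈ -97.125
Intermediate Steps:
H(o) = 1 + o
O(Q, g) = 1/8 + Q/8 (O(Q, g) = (1 + Q)/8 = (1 + Q)*(1/8) = 1/8 + Q/8)
(O(-18, -11) - 27) - 68 = ((1/8 + (1/8)*(-18)) - 27) - 68 = ((1/8 - 9/4) - 27) - 68 = (-17/8 - 27) - 68 = -233/8 - 68 = -777/8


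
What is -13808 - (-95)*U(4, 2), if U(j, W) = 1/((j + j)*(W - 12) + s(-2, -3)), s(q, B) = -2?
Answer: -1132351/82 ≈ -13809.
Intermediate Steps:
U(j, W) = 1/(-2 + 2*j*(-12 + W)) (U(j, W) = 1/((j + j)*(W - 12) - 2) = 1/((2*j)*(-12 + W) - 2) = 1/(2*j*(-12 + W) - 2) = 1/(-2 + 2*j*(-12 + W)))
-13808 - (-95)*U(4, 2) = -13808 - (-95)*1/(2*(-1 - 12*4 + 2*4)) = -13808 - (-95)*1/(2*(-1 - 48 + 8)) = -13808 - (-95)*(½)/(-41) = -13808 - (-95)*(½)*(-1/41) = -13808 - (-95)*(-1)/82 = -13808 - 1*95/82 = -13808 - 95/82 = -1132351/82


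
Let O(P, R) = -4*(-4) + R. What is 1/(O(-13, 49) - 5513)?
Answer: -1/5448 ≈ -0.00018355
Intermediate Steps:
O(P, R) = 16 + R
1/(O(-13, 49) - 5513) = 1/((16 + 49) - 5513) = 1/(65 - 5513) = 1/(-5448) = -1/5448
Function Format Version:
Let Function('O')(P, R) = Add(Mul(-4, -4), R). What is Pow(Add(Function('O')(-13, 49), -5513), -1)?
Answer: Rational(-1, 5448) ≈ -0.00018355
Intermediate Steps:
Function('O')(P, R) = Add(16, R)
Pow(Add(Function('O')(-13, 49), -5513), -1) = Pow(Add(Add(16, 49), -5513), -1) = Pow(Add(65, -5513), -1) = Pow(-5448, -1) = Rational(-1, 5448)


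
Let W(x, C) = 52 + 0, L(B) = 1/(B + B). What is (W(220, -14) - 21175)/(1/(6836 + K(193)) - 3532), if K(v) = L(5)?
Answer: 1443989403/241451042 ≈ 5.9805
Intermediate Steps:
L(B) = 1/(2*B)
W(x, C) = 52
K(v) = ⅒ (K(v) = (½)/5 = (½)*(⅕) = ⅒)
(W(220, -14) - 21175)/(1/(6836 + K(193)) - 3532) = (52 - 21175)/(1/(6836 + ⅒) - 3532) = -21123/(1/(68361/10) - 3532) = -21123/(10/68361 - 3532) = -21123/(-241451042/68361) = -21123*(-68361/241451042) = 1443989403/241451042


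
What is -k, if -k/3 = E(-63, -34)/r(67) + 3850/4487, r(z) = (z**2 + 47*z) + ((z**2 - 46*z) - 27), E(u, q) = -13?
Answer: 4951567/1926846 ≈ 2.5698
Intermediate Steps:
r(z) = -27 + z + 2*z**2 (r(z) = (z**2 + 47*z) + (-27 + z**2 - 46*z) = -27 + z + 2*z**2)
k = -4951567/1926846 (k = -3*(-13/(-27 + 67 + 2*67**2) + 3850/4487) = -3*(-13/(-27 + 67 + 2*4489) + 3850*(1/4487)) = -3*(-13/(-27 + 67 + 8978) + 550/641) = -3*(-13/9018 + 550/641) = -3*4951567/5780538 = -4951567/1926846 ≈ -2.5698)
-k = -1*(-4951567/1926846) = 4951567/1926846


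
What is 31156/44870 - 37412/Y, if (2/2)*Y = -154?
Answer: 60124088/246785 ≈ 243.63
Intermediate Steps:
Y = -154
31156/44870 - 37412/Y = 31156/44870 - 37412/(-154) = 31156*(1/44870) - 37412*(-1/154) = 15578/22435 + 18706/77 = 60124088/246785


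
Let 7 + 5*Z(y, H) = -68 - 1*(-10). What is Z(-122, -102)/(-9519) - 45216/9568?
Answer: -13446460/2846181 ≈ -4.7244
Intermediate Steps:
Z(y, H) = -13 (Z(y, H) = -7/5 + (-68 - 1*(-10))/5 = -7/5 + (-68 + 10)/5 = -7/5 + (1/5)*(-58) = -7/5 - 58/5 = -13)
Z(-122, -102)/(-9519) - 45216/9568 = -13/(-9519) - 45216/9568 = -13*(-1/9519) - 45216*1/9568 = 13/9519 - 1413/299 = -13446460/2846181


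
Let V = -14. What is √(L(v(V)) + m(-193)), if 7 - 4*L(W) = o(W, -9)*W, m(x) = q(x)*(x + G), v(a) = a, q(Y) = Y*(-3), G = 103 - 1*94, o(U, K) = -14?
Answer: I*√426333/2 ≈ 326.47*I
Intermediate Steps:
G = 9 (G = 103 - 94 = 9)
q(Y) = -3*Y
m(x) = -3*x*(9 + x) (m(x) = (-3*x)*(x + 9) = (-3*x)*(9 + x) = -3*x*(9 + x))
L(W) = 7/4 + 7*W/2 (L(W) = 7/4 - (-7)*W/2 = 7/4 + 7*W/2)
√(L(v(V)) + m(-193)) = √((7/4 + (7/2)*(-14)) - 3*(-193)*(9 - 193)) = √((7/4 - 49) - 3*(-193)*(-184)) = √(-189/4 - 106536) = √(-426333/4) = I*√426333/2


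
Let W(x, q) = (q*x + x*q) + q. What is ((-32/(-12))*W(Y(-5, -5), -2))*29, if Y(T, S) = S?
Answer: 1392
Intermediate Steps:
W(x, q) = q + 2*q*x (W(x, q) = (q*x + q*x) + q = 2*q*x + q = q + 2*q*x)
((-32/(-12))*W(Y(-5, -5), -2))*29 = ((-32/(-12))*(-2*(1 + 2*(-5))))*29 = ((-32*(-1/12))*(-2*(1 - 10)))*29 = (8*(-2*(-9))/3)*29 = ((8/3)*18)*29 = 48*29 = 1392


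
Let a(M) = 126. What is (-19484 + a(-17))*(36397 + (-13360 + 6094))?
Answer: -563917898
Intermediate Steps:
(-19484 + a(-17))*(36397 + (-13360 + 6094)) = (-19484 + 126)*(36397 + (-13360 + 6094)) = -19358*(36397 - 7266) = -19358*29131 = -563917898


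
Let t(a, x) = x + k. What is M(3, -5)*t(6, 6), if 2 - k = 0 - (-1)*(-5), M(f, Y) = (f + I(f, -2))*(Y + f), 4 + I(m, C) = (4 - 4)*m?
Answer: 26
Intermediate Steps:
I(m, C) = -4 (I(m, C) = -4 + (4 - 4)*m = -4 + 0*m = -4 + 0 = -4)
M(f, Y) = (-4 + f)*(Y + f) (M(f, Y) = (f - 4)*(Y + f) = (-4 + f)*(Y + f))
k = 7 (k = 2 - (0 - (-1)*(-5)) = 2 - (0 - 1*5) = 2 - (0 - 5) = 2 - 1*(-5) = 2 + 5 = 7)
t(a, x) = 7 + x (t(a, x) = x + 7 = 7 + x)
M(3, -5)*t(6, 6) = (3**2 - 4*(-5) - 4*3 - 5*3)*(7 + 6) = (9 + 20 - 12 - 15)*13 = 2*13 = 26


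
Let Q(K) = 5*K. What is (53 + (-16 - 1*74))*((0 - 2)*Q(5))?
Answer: 1850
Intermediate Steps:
(53 + (-16 - 1*74))*((0 - 2)*Q(5)) = (53 + (-16 - 1*74))*((0 - 2)*(5*5)) = (53 + (-16 - 74))*(-2*25) = (53 - 90)*(-50) = -37*(-50) = 1850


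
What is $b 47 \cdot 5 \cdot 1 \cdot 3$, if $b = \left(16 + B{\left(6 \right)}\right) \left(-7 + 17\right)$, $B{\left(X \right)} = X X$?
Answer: $366600$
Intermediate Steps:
$B{\left(X \right)} = X^{2}$
$b = 520$ ($b = \left(16 + 6^{2}\right) \left(-7 + 17\right) = \left(16 + 36\right) 10 = 52 \cdot 10 = 520$)
$b 47 \cdot 5 \cdot 1 \cdot 3 = 520 \cdot 47 \cdot 5 \cdot 1 \cdot 3 = 24440 \cdot 5 \cdot 3 = 24440 \cdot 15 = 366600$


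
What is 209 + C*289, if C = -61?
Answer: -17420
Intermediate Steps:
209 + C*289 = 209 - 61*289 = 209 - 17629 = -17420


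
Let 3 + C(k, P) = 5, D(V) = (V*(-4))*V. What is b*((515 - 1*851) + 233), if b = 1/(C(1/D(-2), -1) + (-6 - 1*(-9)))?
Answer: -103/5 ≈ -20.600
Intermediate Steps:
D(V) = -4*V² (D(V) = (-4*V)*V = -4*V²)
C(k, P) = 2 (C(k, P) = -3 + 5 = 2)
b = ⅕ (b = 1/(2 + (-6 - 1*(-9))) = 1/(2 + (-6 + 9)) = 1/(2 + 3) = 1/5 = ⅕ ≈ 0.20000)
b*((515 - 1*851) + 233) = ((515 - 1*851) + 233)/5 = ((515 - 851) + 233)/5 = (-336 + 233)/5 = (⅕)*(-103) = -103/5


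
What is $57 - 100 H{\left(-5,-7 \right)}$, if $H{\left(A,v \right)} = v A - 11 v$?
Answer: $-11143$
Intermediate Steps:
$H{\left(A,v \right)} = - 11 v + A v$ ($H{\left(A,v \right)} = A v - 11 v = - 11 v + A v$)
$57 - 100 H{\left(-5,-7 \right)} = 57 - 100 \left(- 7 \left(-11 - 5\right)\right) = 57 - 100 \left(\left(-7\right) \left(-16\right)\right) = 57 - 11200 = -11143$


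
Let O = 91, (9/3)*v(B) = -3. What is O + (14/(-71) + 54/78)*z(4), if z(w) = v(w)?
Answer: 83536/923 ≈ 90.505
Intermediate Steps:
v(B) = -1 (v(B) = (⅓)*(-3) = -1)
z(w) = -1
O + (14/(-71) + 54/78)*z(4) = 91 + (14/(-71) + 54/78)*(-1) = 91 + (14*(-1/71) + 54*(1/78))*(-1) = 91 + (-14/71 + 9/13)*(-1) = 91 + (457/923)*(-1) = 91 - 457/923 = 83536/923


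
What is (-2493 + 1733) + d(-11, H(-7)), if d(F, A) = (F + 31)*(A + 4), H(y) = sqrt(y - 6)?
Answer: -680 + 20*I*sqrt(13) ≈ -680.0 + 72.111*I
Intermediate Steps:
H(y) = sqrt(-6 + y)
d(F, A) = (4 + A)*(31 + F) (d(F, A) = (31 + F)*(4 + A) = (4 + A)*(31 + F))
(-2493 + 1733) + d(-11, H(-7)) = (-2493 + 1733) + (124 + 4*(-11) + 31*sqrt(-6 - 7) + sqrt(-6 - 7)*(-11)) = -760 + (124 - 44 + 31*sqrt(-13) + sqrt(-13)*(-11)) = -760 + (124 - 44 + 31*(I*sqrt(13)) + (I*sqrt(13))*(-11)) = -760 + (124 - 44 + 31*I*sqrt(13) - 11*I*sqrt(13)) = -760 + (80 + 20*I*sqrt(13)) = -680 + 20*I*sqrt(13)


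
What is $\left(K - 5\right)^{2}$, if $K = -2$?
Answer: $49$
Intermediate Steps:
$\left(K - 5\right)^{2} = \left(-2 - 5\right)^{2} = \left(-7\right)^{2} = 49$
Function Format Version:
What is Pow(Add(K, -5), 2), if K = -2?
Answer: 49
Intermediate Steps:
Pow(Add(K, -5), 2) = Pow(Add(-2, -5), 2) = Pow(-7, 2) = 49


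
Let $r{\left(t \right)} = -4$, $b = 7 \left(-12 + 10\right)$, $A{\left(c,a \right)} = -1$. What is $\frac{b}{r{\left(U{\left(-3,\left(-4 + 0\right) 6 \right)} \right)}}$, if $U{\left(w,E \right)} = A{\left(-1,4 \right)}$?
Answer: $\frac{7}{2} \approx 3.5$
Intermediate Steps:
$b = -14$ ($b = 7 \left(-2\right) = -14$)
$U{\left(w,E \right)} = -1$
$\frac{b}{r{\left(U{\left(-3,\left(-4 + 0\right) 6 \right)} \right)}} = - \frac{14}{-4} = \left(-14\right) \left(- \frac{1}{4}\right) = \frac{7}{2}$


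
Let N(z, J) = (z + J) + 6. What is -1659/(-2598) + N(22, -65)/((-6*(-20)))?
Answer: 17159/51960 ≈ 0.33024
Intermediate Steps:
N(z, J) = 6 + J + z (N(z, J) = (J + z) + 6 = 6 + J + z)
-1659/(-2598) + N(22, -65)/((-6*(-20))) = -1659/(-2598) + (6 - 65 + 22)/((-6*(-20))) = -1659*(-1/2598) - 37/120 = 553/866 - 37*1/120 = 553/866 - 37/120 = 17159/51960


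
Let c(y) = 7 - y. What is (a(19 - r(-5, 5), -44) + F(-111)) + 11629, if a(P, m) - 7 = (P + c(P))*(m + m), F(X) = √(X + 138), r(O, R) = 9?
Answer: 11020 + 3*√3 ≈ 11025.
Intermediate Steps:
F(X) = √(138 + X)
a(P, m) = 7 + 14*m (a(P, m) = 7 + (P + (7 - P))*(m + m) = 7 + 7*(2*m) = 7 + 14*m)
(a(19 - r(-5, 5), -44) + F(-111)) + 11629 = ((7 + 14*(-44)) + √(138 - 111)) + 11629 = ((7 - 616) + √27) + 11629 = (-609 + 3*√3) + 11629 = 11020 + 3*√3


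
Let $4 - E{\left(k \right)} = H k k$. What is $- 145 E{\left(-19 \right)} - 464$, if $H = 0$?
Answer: $-1044$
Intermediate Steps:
$E{\left(k \right)} = 4$ ($E{\left(k \right)} = 4 - 0 k k = 4 - 0 k = 4 - 0 = 4 + 0 = 4$)
$- 145 E{\left(-19 \right)} - 464 = \left(-145\right) 4 - 464 = -580 - 464 = -1044$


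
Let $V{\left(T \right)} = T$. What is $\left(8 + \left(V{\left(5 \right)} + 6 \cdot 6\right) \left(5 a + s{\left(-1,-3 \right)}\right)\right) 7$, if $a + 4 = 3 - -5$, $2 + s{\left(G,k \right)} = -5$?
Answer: $3787$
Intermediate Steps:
$s{\left(G,k \right)} = -7$ ($s{\left(G,k \right)} = -2 - 5 = -7$)
$a = 4$ ($a = -4 + \left(3 - -5\right) = -4 + \left(3 + 5\right) = -4 + 8 = 4$)
$\left(8 + \left(V{\left(5 \right)} + 6 \cdot 6\right) \left(5 a + s{\left(-1,-3 \right)}\right)\right) 7 = \left(8 + \left(5 + 6 \cdot 6\right) \left(5 \cdot 4 - 7\right)\right) 7 = \left(8 + \left(5 + 36\right) \left(20 - 7\right)\right) 7 = \left(8 + 41 \cdot 13\right) 7 = \left(8 + 533\right) 7 = 541 \cdot 7 = 3787$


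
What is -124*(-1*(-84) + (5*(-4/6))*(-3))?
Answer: -11656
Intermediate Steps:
-124*(-1*(-84) + (5*(-4/6))*(-3)) = -124*(84 + (5*(-4*1/6))*(-3)) = -124*(84 + (5*(-2/3))*(-3)) = -124*(84 - 10/3*(-3)) = -124*(84 + 10) = -124*94 = -11656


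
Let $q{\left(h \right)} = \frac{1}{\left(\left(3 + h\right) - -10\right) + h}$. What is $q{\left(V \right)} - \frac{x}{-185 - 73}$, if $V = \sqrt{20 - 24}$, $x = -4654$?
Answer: $- \frac{428818}{23865} - \frac{4 i}{185} \approx -17.968 - 0.021622 i$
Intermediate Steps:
$V = 2 i$ ($V = \sqrt{-4} = 2 i \approx 2.0 i$)
$q{\left(h \right)} = \frac{1}{13 + 2 h}$ ($q{\left(h \right)} = \frac{1}{\left(\left(3 + h\right) + 10\right) + h} = \frac{1}{\left(13 + h\right) + h} = \frac{1}{13 + 2 h}$)
$q{\left(V \right)} - \frac{x}{-185 - 73} = \frac{1}{13 + 2 \cdot 2 i} - - \frac{4654}{-185 - 73} = \frac{1}{13 + 4 i} - - \frac{4654}{-258} = \frac{13 - 4 i}{185} - \left(-4654\right) \left(- \frac{1}{258}\right) = \frac{13 - 4 i}{185} - \frac{2327}{129} = - \frac{2327}{129} + \frac{13 - 4 i}{185}$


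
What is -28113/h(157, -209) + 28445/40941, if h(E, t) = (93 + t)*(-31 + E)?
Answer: 174080717/66488184 ≈ 2.6182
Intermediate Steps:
h(E, t) = (-31 + E)*(93 + t)
-28113/h(157, -209) + 28445/40941 = -28113/(-2883 - 31*(-209) + 93*157 + 157*(-209)) + 28445/40941 = -28113/(-2883 + 6479 + 14601 - 32813) + 28445*(1/40941) = -28113/(-14616) + 28445/40941 = -28113*(-1/14616) + 28445/40941 = 9371/4872 + 28445/40941 = 174080717/66488184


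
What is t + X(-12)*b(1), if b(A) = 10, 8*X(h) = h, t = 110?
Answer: 95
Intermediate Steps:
X(h) = h/8
t + X(-12)*b(1) = 110 + ((⅛)*(-12))*10 = 110 - 3/2*10 = 110 - 15 = 95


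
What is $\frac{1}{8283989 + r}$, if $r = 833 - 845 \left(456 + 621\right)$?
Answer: $\frac{1}{7374757} \approx 1.356 \cdot 10^{-7}$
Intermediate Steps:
$r = -909232$ ($r = 833 - 910065 = -909232$)
$\frac{1}{8283989 + r} = \frac{1}{8283989 - 909232} = \frac{1}{7374757}$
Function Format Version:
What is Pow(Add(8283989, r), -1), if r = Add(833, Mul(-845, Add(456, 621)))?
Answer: Rational(1, 7374757) ≈ 1.3560e-7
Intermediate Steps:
r = -909232 (r = Add(833, Mul(-845, 1077)) = Add(833, -910065) = -909232)
Pow(Add(8283989, r), -1) = Pow(Add(8283989, -909232), -1) = Pow(7374757, -1) = Rational(1, 7374757)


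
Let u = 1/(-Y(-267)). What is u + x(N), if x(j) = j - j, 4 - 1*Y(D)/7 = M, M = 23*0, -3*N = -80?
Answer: -1/28 ≈ -0.035714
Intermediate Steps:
N = 80/3 (N = -1/3*(-80) = 80/3 ≈ 26.667)
M = 0
Y(D) = 28 (Y(D) = 28 - 7*0 = 28 + 0 = 28)
x(j) = 0
u = -1/28 (u = 1/(-1*28) = 1/(-28) = -1/28 ≈ -0.035714)
u + x(N) = -1/28 + 0 = -1/28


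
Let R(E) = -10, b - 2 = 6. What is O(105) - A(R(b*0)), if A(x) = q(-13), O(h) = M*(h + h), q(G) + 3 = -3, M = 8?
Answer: 1686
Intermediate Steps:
b = 8 (b = 2 + 6 = 8)
q(G) = -6 (q(G) = -3 - 3 = -6)
O(h) = 16*h (O(h) = 8*(h + h) = 8*(2*h) = 16*h)
A(x) = -6
O(105) - A(R(b*0)) = 16*105 - 1*(-6) = 1680 + 6 = 1686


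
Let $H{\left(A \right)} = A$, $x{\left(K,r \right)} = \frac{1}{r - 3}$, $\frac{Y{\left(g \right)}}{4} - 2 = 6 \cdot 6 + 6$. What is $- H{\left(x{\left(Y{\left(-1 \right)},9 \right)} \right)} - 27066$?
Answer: $- \frac{162397}{6} \approx -27066.0$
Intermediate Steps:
$Y{\left(g \right)} = 176$ ($Y{\left(g \right)} = 8 + 4 \left(6 \cdot 6 + 6\right) = 8 + 4 \left(36 + 6\right) = 8 + 4 \cdot 42 = 8 + 168 = 176$)
$x{\left(K,r \right)} = \frac{1}{-3 + r}$
$- H{\left(x{\left(Y{\left(-1 \right)},9 \right)} \right)} - 27066 = - \frac{1}{-3 + 9} - 27066 = - \frac{1}{6} - 27066 = - \frac{162397}{6}$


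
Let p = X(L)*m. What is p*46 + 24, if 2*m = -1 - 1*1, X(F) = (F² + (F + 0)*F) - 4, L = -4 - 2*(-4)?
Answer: -1264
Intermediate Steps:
L = 4 (L = -4 + 8 = 4)
X(F) = -4 + 2*F² (X(F) = (F² + F*F) - 4 = (F² + F²) - 4 = 2*F² - 4 = -4 + 2*F²)
m = -1 (m = (-1 - 1*1)/2 = (-1 - 1)/2 = (½)*(-2) = -1)
p = -28 (p = (-4 + 2*4²)*(-1) = (-4 + 2*16)*(-1) = (-4 + 32)*(-1) = 28*(-1) = -28)
p*46 + 24 = -28*46 + 24 = -1288 + 24 = -1264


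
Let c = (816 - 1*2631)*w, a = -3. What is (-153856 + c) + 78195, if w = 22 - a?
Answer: -121036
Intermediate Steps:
w = 25 (w = 22 - 1*(-3) = 22 + 3 = 25)
c = -45375 (c = (816 - 1*2631)*25 = (816 - 2631)*25 = -1815*25 = -45375)
(-153856 + c) + 78195 = (-153856 - 45375) + 78195 = -199231 + 78195 = -121036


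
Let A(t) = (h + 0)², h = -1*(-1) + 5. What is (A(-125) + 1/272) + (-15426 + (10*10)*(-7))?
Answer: -4376479/272 ≈ -16090.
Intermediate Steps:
h = 6 (h = 1 + 5 = 6)
A(t) = 36 (A(t) = (6 + 0)² = 6² = 36)
(A(-125) + 1/272) + (-15426 + (10*10)*(-7)) = (36 + 1/272) + (-15426 + (10*10)*(-7)) = (36 + 1/272) + (-15426 + 100*(-7)) = 9793/272 + (-15426 - 700) = 9793/272 - 16126 = -4376479/272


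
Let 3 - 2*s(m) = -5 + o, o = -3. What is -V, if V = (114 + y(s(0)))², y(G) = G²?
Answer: -332929/16 ≈ -20808.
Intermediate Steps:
s(m) = 11/2 (s(m) = 3/2 - (-5 - 3)/2 = 3/2 - ½*(-8) = 3/2 + 4 = 11/2)
V = 332929/16 (V = (114 + (11/2)²)² = (114 + 121/4)² = (577/4)² = 332929/16 ≈ 20808.)
-V = -1*332929/16 = -332929/16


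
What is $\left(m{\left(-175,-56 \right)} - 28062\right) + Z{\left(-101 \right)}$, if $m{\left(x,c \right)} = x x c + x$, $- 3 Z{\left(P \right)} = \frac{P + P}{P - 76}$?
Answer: $- \frac{925659049}{531} \approx -1.7432 \cdot 10^{6}$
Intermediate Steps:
$Z{\left(P \right)} = - \frac{2 P}{3 \left(-76 + P\right)}$ ($Z{\left(P \right)} = - \frac{\left(P + P\right) \frac{1}{P - 76}}{3} = - \frac{2 P \frac{1}{-76 + P}}{3} = - \frac{2 P}{3 \left(-76 + P\right)}$)
$m{\left(x,c \right)} = x + c x^{2}$ ($m{\left(x,c \right)} = x^{2} c + x = c x^{2} + x = x + c x^{2}$)
$\left(m{\left(-175,-56 \right)} - 28062\right) + Z{\left(-101 \right)} = \left(- 175 \left(1 - -9800\right) - 28062\right) - - \frac{202}{-228 + 3 \left(-101\right)} = \left(- 175 \left(1 + 9800\right) - 28062\right) - - \frac{202}{-228 - 303} = \left(\left(-175\right) 9801 - 28062\right) - - \frac{202}{-531} = \left(-1715175 - 28062\right) - \left(-202\right) \left(- \frac{1}{531}\right) = -1743237 - \frac{202}{531} = - \frac{925659049}{531}$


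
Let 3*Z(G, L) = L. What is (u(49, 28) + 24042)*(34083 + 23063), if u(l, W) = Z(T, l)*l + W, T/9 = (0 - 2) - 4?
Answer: 4263720206/3 ≈ 1.4212e+9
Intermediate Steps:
T = -54 (T = 9*((0 - 2) - 4) = 9*(-2 - 4) = 9*(-6) = -54)
Z(G, L) = L/3
u(l, W) = W + l²/3 (u(l, W) = (l/3)*l + W = l²/3 + W = W + l²/3)
(u(49, 28) + 24042)*(34083 + 23063) = ((28 + (⅓)*49²) + 24042)*(34083 + 23063) = ((28 + (⅓)*2401) + 24042)*57146 = ((28 + 2401/3) + 24042)*57146 = (2485/3 + 24042)*57146 = (74611/3)*57146 = 4263720206/3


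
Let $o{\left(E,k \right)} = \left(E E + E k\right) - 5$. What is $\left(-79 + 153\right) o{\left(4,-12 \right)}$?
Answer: $-2738$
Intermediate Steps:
$o{\left(E,k \right)} = -5 + E^{2} + E k$ ($o{\left(E,k \right)} = \left(E^{2} + E k\right) - 5 = -5 + E^{2} + E k$)
$\left(-79 + 153\right) o{\left(4,-12 \right)} = \left(-79 + 153\right) \left(-5 + 4^{2} + 4 \left(-12\right)\right) = 74 \left(-5 + 16 - 48\right) = 74 \left(-37\right) = -2738$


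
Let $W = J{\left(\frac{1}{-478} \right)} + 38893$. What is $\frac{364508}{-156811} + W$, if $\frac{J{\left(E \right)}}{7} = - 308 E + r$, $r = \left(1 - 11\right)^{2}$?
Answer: $\frac{1483941608443}{37477829} \approx 39595.0$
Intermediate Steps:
$r = 100$ ($r = \left(-10\right)^{2} = 100$)
$J{\left(E \right)} = 700 - 2156 E$ ($J{\left(E \right)} = 7 \left(- 308 E + 100\right) = 7 \left(100 - 308 E\right) = 700 - 2156 E$)
$W = \frac{9463805}{239}$ ($W = \left(700 - \frac{2156}{-478}\right) + 38893 = \left(700 - - \frac{1078}{239}\right) + 38893 = \left(700 + \frac{1078}{239}\right) + 38893 = \frac{168378}{239} + 38893 = \frac{9463805}{239} \approx 39598.0$)
$\frac{364508}{-156811} + W = \frac{364508}{-156811} + \frac{9463805}{239} = 364508 \left(- \frac{1}{156811}\right) + \frac{9463805}{239} = - \frac{364508}{156811} + \frac{9463805}{239} = \frac{1483941608443}{37477829}$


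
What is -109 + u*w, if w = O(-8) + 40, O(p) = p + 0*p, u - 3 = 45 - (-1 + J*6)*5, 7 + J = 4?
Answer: 4467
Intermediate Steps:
J = -3 (J = -7 + 4 = -3)
u = 143 (u = 3 + (45 - (-1 - 3*6)*5) = 3 + (45 - (-1 - 18)*5) = 3 + (45 - (-19)*5) = 3 + (45 - 1*(-95)) = 3 + (45 + 95) = 3 + 140 = 143)
O(p) = p (O(p) = p + 0 = p)
w = 32 (w = -8 + 40 = 32)
-109 + u*w = -109 + 143*32 = -109 + 4576 = 4467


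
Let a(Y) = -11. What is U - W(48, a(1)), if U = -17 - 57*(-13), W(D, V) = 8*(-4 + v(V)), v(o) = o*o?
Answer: -212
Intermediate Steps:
v(o) = o²
W(D, V) = -32 + 8*V² (W(D, V) = 8*(-4 + V²) = -32 + 8*V²)
U = 724 (U = -17 + 741 = 724)
U - W(48, a(1)) = 724 - (-32 + 8*(-11)²) = 724 - (-32 + 8*121) = 724 - (-32 + 968) = 724 - 1*936 = 724 - 936 = -212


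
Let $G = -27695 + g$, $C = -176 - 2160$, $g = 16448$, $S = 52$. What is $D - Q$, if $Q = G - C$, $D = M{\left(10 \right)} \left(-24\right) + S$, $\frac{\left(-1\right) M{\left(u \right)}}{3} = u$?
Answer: $9683$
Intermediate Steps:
$M{\left(u \right)} = - 3 u$
$C = -2336$ ($C = -176 - 2160 = -2336$)
$G = -11247$ ($G = -27695 + 16448 = -11247$)
$D = 772$ ($D = \left(-3\right) 10 \left(-24\right) + 52 = \left(-30\right) \left(-24\right) + 52 = 720 + 52 = 772$)
$Q = -8911$ ($Q = -11247 - -2336 = -11247 + 2336 = -8911$)
$D - Q = 772 - -8911 = 772 + 8911 = 9683$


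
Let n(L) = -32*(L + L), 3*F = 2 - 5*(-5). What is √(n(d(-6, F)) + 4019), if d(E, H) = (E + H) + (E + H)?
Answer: √3635 ≈ 60.291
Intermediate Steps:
F = 9 (F = (2 - 5*(-5))/3 = (2 + 25)/3 = (⅓)*27 = 9)
d(E, H) = 2*E + 2*H
n(L) = -64*L
√(n(d(-6, F)) + 4019) = √(-64*(2*(-6) + 2*9) + 4019) = √(-64*(-12 + 18) + 4019) = √(-64*6 + 4019) = √(-384 + 4019) = √3635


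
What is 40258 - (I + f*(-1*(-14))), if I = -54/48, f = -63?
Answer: 329129/8 ≈ 41141.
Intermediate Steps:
I = -9/8 (I = -54*1/48 = -9/8 ≈ -1.1250)
40258 - (I + f*(-1*(-14))) = 40258 - (-9/8 - (-63)*(-14)) = 40258 - (-9/8 - 63*14) = 40258 - (-9/8 - 882) = 40258 - 1*(-7065/8) = 40258 + 7065/8 = 329129/8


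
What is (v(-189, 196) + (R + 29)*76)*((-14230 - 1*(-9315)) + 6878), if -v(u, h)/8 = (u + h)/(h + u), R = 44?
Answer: 10875020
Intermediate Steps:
v(u, h) = -8 (v(u, h) = -8*(u + h)/(h + u) = -8*(h + u)/(h + u) = -8*1 = -8)
(v(-189, 196) + (R + 29)*76)*((-14230 - 1*(-9315)) + 6878) = (-8 + (44 + 29)*76)*((-14230 - 1*(-9315)) + 6878) = (-8 + 73*76)*((-14230 + 9315) + 6878) = (-8 + 5548)*(-4915 + 6878) = 5540*1963 = 10875020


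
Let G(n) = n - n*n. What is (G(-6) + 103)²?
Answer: 3721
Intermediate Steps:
G(n) = n - n²
(G(-6) + 103)² = (-6*(1 - 1*(-6)) + 103)² = (-6*(1 + 6) + 103)² = (-6*7 + 103)² = (-42 + 103)² = 61² = 3721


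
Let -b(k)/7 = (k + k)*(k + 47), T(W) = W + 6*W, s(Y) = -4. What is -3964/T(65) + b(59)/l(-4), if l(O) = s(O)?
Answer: 9955531/455 ≈ 21880.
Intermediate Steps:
l(O) = -4
T(W) = 7*W
b(k) = -14*k*(47 + k) (b(k) = -7*(k + k)*(k + 47) = -7*2*k*(47 + k) = -14*k*(47 + k))
-3964/T(65) + b(59)/l(-4) = -3964/(7*65) - 14*59*(47 + 59)/(-4) = -3964/455 - 14*59*106*(-¼) = -3964*1/455 - 87556*(-¼) = -3964/455 + 21889 = 9955531/455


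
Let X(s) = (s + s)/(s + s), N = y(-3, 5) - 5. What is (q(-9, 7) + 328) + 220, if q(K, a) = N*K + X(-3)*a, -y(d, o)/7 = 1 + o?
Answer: 978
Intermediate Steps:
y(d, o) = -7 - 7*o (y(d, o) = -7*(1 + o) = -7 - 7*o)
N = -47 (N = (-7 - 7*5) - 5 = (-7 - 35) - 5 = -42 - 5 = -47)
X(s) = 1 (X(s) = (2*s)/((2*s)) = (2*s)*(1/(2*s)) = 1)
q(K, a) = a - 47*K (q(K, a) = -47*K + 1*a = -47*K + a = a - 47*K)
(q(-9, 7) + 328) + 220 = ((7 - 47*(-9)) + 328) + 220 = ((7 + 423) + 328) + 220 = (430 + 328) + 220 = 758 + 220 = 978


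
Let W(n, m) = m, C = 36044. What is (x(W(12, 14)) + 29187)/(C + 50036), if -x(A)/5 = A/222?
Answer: 1619861/4777440 ≈ 0.33906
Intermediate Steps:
x(A) = -5*A/222
(x(W(12, 14)) + 29187)/(C + 50036) = (-5/222*14 + 29187)/(36044 + 50036) = (-35/111 + 29187)/86080 = (3239722/111)*(1/86080) = 1619861/4777440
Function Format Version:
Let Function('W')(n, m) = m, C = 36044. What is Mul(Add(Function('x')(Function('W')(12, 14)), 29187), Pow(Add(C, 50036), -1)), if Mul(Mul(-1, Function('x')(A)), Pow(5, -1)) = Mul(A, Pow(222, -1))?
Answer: Rational(1619861, 4777440) ≈ 0.33906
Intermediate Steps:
Function('x')(A) = Mul(Rational(-5, 222), A) (Function('x')(A) = Mul(-5, Mul(A, Pow(222, -1))) = Mul(-5, Mul(A, Rational(1, 222))) = Mul(-5, Mul(Rational(1, 222), A)) = Mul(Rational(-5, 222), A))
Mul(Add(Function('x')(Function('W')(12, 14)), 29187), Pow(Add(C, 50036), -1)) = Mul(Add(Mul(Rational(-5, 222), 14), 29187), Pow(Add(36044, 50036), -1)) = Mul(Add(Rational(-35, 111), 29187), Pow(86080, -1)) = Mul(Rational(3239722, 111), Rational(1, 86080)) = Rational(1619861, 4777440)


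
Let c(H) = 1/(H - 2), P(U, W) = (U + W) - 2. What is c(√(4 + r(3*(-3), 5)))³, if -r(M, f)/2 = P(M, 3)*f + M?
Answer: 155/235298 + 57*√102/470596 ≈ 0.0018820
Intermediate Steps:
P(U, W) = -2 + U + W
r(M, f) = -2*M - 2*f*(1 + M) (r(M, f) = -2*((-2 + M + 3)*f + M) = -2*((1 + M)*f + M) = -2*(f*(1 + M) + M) = -2*(M + f*(1 + M)) = -2*M - 2*f*(1 + M))
c(H) = 1/(-2 + H)
c(√(4 + r(3*(-3), 5)))³ = (1/(-2 + √(4 + (-6*(-3) - 2*5*(1 + 3*(-3))))))³ = (1/(-2 + √(4 + (-2*(-9) - 2*5*(1 - 9)))))³ = (1/(-2 + √(4 + (18 - 2*5*(-8)))))³ = (1/(-2 + √(4 + (18 + 80))))³ = (1/(-2 + √(4 + 98)))³ = (1/(-2 + √102))³ = (-2 + √102)⁻³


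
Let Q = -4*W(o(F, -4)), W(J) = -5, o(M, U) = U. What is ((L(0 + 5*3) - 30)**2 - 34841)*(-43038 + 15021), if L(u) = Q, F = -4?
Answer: 973338597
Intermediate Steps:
Q = 20 (Q = -4*(-5) = 20)
L(u) = 20
((L(0 + 5*3) - 30)**2 - 34841)*(-43038 + 15021) = ((20 - 30)**2 - 34841)*(-43038 + 15021) = ((-10)**2 - 34841)*(-28017) = (100 - 34841)*(-28017) = -34741*(-28017) = 973338597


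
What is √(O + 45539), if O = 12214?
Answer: 9*√713 ≈ 240.32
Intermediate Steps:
√(O + 45539) = √(12214 + 45539) = √57753 = 9*√713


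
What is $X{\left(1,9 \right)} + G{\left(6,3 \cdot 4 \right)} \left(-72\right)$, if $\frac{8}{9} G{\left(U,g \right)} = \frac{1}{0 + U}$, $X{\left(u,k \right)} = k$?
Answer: $- \frac{9}{2} \approx -4.5$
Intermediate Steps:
$G{\left(U,g \right)} = \frac{9}{8 U}$ ($G{\left(U,g \right)} = \frac{9}{8 \left(0 + U\right)} = \frac{9}{8 U}$)
$X{\left(1,9 \right)} + G{\left(6,3 \cdot 4 \right)} \left(-72\right) = 9 + \frac{9}{8 \cdot 6} \left(-72\right) = 9 + \frac{9}{8} \cdot \frac{1}{6} \left(-72\right) = 9 + \frac{3}{16} \left(-72\right) = 9 - \frac{27}{2} = - \frac{9}{2}$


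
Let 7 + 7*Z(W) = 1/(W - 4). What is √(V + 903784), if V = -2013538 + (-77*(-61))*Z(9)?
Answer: 32*I*√27205/5 ≈ 1055.6*I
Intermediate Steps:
Z(W) = -1 + 1/(7*(-4 + W)) (Z(W) = -1 + 1/(7*(W - 4)) = -1 + 1/(7*(-4 + W)))
V = -10090504/5 (V = -2013538 + (-77*(-61))*((29/7 - 1*9)/(-4 + 9)) = -2013538 + 4697*((29/7 - 9)/5) = -2013538 + 4697*((⅕)*(-34/7)) = -2013538 + 4697*(-34/35) = -2013538 - 22814/5 = -10090504/5 ≈ -2.0181e+6)
√(V + 903784) = √(-10090504/5 + 903784) = √(-5571584/5) = 32*I*√27205/5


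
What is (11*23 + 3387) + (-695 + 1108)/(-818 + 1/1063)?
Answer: 452094443/124219 ≈ 3639.5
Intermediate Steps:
(11*23 + 3387) + (-695 + 1108)/(-818 + 1/1063) = (253 + 3387) + 413/(-818 + 1/1063) = 3640 + 413/(-869533/1063) = 3640 + 413*(-1063/869533) = 3640 - 62717/124219 = 452094443/124219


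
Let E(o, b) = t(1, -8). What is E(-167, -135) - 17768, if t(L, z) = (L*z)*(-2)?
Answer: -17752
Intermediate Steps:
t(L, z) = -2*L*z
E(o, b) = 16 (E(o, b) = -2*1*(-8) = 16)
E(-167, -135) - 17768 = 16 - 17768 = -17752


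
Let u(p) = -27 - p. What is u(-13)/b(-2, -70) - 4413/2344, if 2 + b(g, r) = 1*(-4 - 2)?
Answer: -311/2344 ≈ -0.13268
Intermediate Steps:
b(g, r) = -8 (b(g, r) = -2 + 1*(-4 - 2) = -2 + 1*(-6) = -2 - 6 = -8)
u(-13)/b(-2, -70) - 4413/2344 = (-27 - 1*(-13))/(-8) - 4413/2344 = (-27 + 13)*(-1/8) - 4413*1/2344 = -14*(-1/8) - 4413/2344 = 7/4 - 4413/2344 = -311/2344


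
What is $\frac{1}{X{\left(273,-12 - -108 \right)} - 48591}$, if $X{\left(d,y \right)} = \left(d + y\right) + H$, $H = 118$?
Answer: $- \frac{1}{48104} \approx -2.0788 \cdot 10^{-5}$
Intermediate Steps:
$X{\left(d,y \right)} = 118 + d + y$ ($X{\left(d,y \right)} = \left(d + y\right) + 118 = 118 + d + y$)
$\frac{1}{X{\left(273,-12 - -108 \right)} - 48591} = \frac{1}{\left(118 + 273 - -96\right) - 48591} = \frac{1}{\left(118 + 273 + \left(-12 + 108\right)\right) - 48591} = \frac{1}{\left(118 + 273 + 96\right) - 48591} = \frac{1}{487 - 48591} = \frac{1}{-48104} = - \frac{1}{48104}$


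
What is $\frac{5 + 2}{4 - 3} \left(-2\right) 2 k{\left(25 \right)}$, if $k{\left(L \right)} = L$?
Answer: $-700$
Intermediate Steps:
$\frac{5 + 2}{4 - 3} \left(-2\right) 2 k{\left(25 \right)} = \frac{5 + 2}{4 - 3} \left(-2\right) 2 \cdot 25 = \frac{7}{1} \left(-2\right) 2 \cdot 25 = 7 \cdot 1 \left(-2\right) 2 \cdot 25 = 7 \left(-2\right) 2 \cdot 25 = \left(-14\right) 2 \cdot 25 = \left(-28\right) 25 = -700$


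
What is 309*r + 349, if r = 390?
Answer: 120859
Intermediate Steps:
309*r + 349 = 309*390 + 349 = 120510 + 349 = 120859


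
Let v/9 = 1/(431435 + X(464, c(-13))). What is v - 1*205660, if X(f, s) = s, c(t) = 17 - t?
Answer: -88735091891/431465 ≈ -2.0566e+5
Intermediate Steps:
v = 9/431465 (v = 9/(431435 + (17 - 1*(-13))) = 9/(431435 + (17 + 13)) = 9/(431435 + 30) = 9/431465 ≈ 2.0859e-5)
v - 1*205660 = 9/431465 - 1*205660 = 9/431465 - 205660 = -88735091891/431465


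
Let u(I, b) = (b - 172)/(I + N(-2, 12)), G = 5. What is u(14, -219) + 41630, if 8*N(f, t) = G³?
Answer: 9863182/237 ≈ 41617.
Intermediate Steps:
N(f, t) = 125/8 (N(f, t) = (⅛)*5³ = (⅛)*125 = 125/8)
u(I, b) = (-172 + b)/(125/8 + I) (u(I, b) = (b - 172)/(I + 125/8) = (-172 + b)/(125/8 + I))
u(14, -219) + 41630 = 8*(-172 - 219)/(125 + 8*14) + 41630 = 8*(-391)/(125 + 112) + 41630 = 8*(-391)/237 + 41630 = 8*(1/237)*(-391) + 41630 = -3128/237 + 41630 = 9863182/237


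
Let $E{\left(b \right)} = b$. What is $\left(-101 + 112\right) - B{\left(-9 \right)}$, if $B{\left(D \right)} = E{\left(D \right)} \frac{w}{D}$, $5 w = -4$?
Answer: $\frac{59}{5} \approx 11.8$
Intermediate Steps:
$w = - \frac{4}{5}$ ($w = \frac{1}{5} \left(-4\right) = - \frac{4}{5} \approx -0.8$)
$B{\left(D \right)} = - \frac{4}{5}$ ($B{\left(D \right)} = D \left(- \frac{4}{5 D}\right) = - \frac{4}{5}$)
$\left(-101 + 112\right) - B{\left(-9 \right)} = \left(-101 + 112\right) - - \frac{4}{5} = 11 + \frac{4}{5} = \frac{59}{5}$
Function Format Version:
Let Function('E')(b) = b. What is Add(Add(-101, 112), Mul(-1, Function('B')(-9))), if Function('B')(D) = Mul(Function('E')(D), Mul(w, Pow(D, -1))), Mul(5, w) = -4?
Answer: Rational(59, 5) ≈ 11.800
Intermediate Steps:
w = Rational(-4, 5) (w = Mul(Rational(1, 5), -4) = Rational(-4, 5) ≈ -0.80000)
Function('B')(D) = Rational(-4, 5) (Function('B')(D) = Mul(D, Mul(Rational(-4, 5), Pow(D, -1))) = Rational(-4, 5))
Add(Add(-101, 112), Mul(-1, Function('B')(-9))) = Add(Add(-101, 112), Mul(-1, Rational(-4, 5))) = Add(11, Rational(4, 5)) = Rational(59, 5)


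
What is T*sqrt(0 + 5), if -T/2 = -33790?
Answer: 67580*sqrt(5) ≈ 1.5111e+5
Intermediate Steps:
T = 67580 (T = -2*(-33790) = 67580)
T*sqrt(0 + 5) = 67580*sqrt(0 + 5) = 67580*sqrt(5)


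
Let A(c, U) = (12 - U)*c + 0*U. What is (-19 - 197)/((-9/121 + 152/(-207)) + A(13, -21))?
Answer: -1352538/2681227 ≈ -0.50445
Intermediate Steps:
A(c, U) = c*(12 - U) (A(c, U) = c*(12 - U) + 0 = c*(12 - U))
(-19 - 197)/((-9/121 + 152/(-207)) + A(13, -21)) = (-19 - 197)/((-9/121 + 152/(-207)) + 13*(12 - 1*(-21))) = -216/((-9*1/121 + 152*(-1/207)) + 13*(12 + 21)) = -216/((-9/121 - 152/207) + 13*33) = -216/(-20255/25047 + 429) = -216/10724908/25047 = -216*25047/10724908 = -1352538/2681227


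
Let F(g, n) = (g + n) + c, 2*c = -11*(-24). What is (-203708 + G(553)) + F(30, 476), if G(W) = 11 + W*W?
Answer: 102750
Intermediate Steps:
c = 132 (c = (-11*(-24))/2 = (½)*264 = 132)
G(W) = 11 + W²
F(g, n) = 132 + g + n (F(g, n) = (g + n) + 132 = 132 + g + n)
(-203708 + G(553)) + F(30, 476) = (-203708 + (11 + 553²)) + (132 + 30 + 476) = (-203708 + (11 + 305809)) + 638 = (-203708 + 305820) + 638 = 102112 + 638 = 102750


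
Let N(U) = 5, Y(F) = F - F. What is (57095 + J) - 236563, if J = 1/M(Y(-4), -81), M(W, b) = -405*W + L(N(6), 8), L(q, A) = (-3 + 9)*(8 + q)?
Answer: -13998503/78 ≈ -1.7947e+5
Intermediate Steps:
Y(F) = 0
L(q, A) = 48 + 6*q (L(q, A) = 6*(8 + q) = 48 + 6*q)
M(W, b) = 78 - 405*W (M(W, b) = -405*W + (48 + 6*5) = -405*W + (48 + 30) = -405*W + 78 = 78 - 405*W)
J = 1/78 (J = 1/(78 - 405*0) = 1/(78 + 0) = 1/78 ≈ 0.012821)
(57095 + J) - 236563 = (57095 + 1/78) - 236563 = 4453411/78 - 236563 = -13998503/78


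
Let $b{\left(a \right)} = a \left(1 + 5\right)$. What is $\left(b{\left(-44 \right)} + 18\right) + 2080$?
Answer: $1834$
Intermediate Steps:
$b{\left(a \right)} = 6 a$ ($b{\left(a \right)} = a 6 = 6 a$)
$\left(b{\left(-44 \right)} + 18\right) + 2080 = \left(6 \left(-44\right) + 18\right) + 2080 = \left(-264 + 18\right) + 2080 = -246 + 2080 = 1834$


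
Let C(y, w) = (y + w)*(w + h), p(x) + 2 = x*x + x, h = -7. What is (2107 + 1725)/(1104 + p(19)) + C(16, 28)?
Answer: 686600/741 ≈ 926.59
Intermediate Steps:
p(x) = -2 + x + x**2 (p(x) = -2 + (x*x + x) = -2 + (x**2 + x) = -2 + (x + x**2) = -2 + x + x**2)
C(y, w) = (-7 + w)*(w + y) (C(y, w) = (y + w)*(w - 7) = (w + y)*(-7 + w) = (-7 + w)*(w + y))
(2107 + 1725)/(1104 + p(19)) + C(16, 28) = (2107 + 1725)/(1104 + (-2 + 19 + 19**2)) + (28**2 - 7*28 - 7*16 + 28*16) = 3832/(1104 + (-2 + 19 + 361)) + (784 - 196 - 112 + 448) = 3832/(1104 + 378) + 924 = 3832/1482 + 924 = 3832*(1/1482) + 924 = 1916/741 + 924 = 686600/741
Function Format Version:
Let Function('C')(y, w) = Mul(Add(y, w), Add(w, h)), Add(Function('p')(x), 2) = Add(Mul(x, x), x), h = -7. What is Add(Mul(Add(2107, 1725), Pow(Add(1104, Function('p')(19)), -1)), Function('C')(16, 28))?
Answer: Rational(686600, 741) ≈ 926.59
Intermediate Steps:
Function('p')(x) = Add(-2, x, Pow(x, 2)) (Function('p')(x) = Add(-2, Add(Mul(x, x), x)) = Add(-2, Add(Pow(x, 2), x)) = Add(-2, Add(x, Pow(x, 2))) = Add(-2, x, Pow(x, 2)))
Function('C')(y, w) = Mul(Add(-7, w), Add(w, y)) (Function('C')(y, w) = Mul(Add(y, w), Add(w, -7)) = Mul(Add(w, y), Add(-7, w)) = Mul(Add(-7, w), Add(w, y)))
Add(Mul(Add(2107, 1725), Pow(Add(1104, Function('p')(19)), -1)), Function('C')(16, 28)) = Add(Mul(Add(2107, 1725), Pow(Add(1104, Add(-2, 19, Pow(19, 2))), -1)), Add(Pow(28, 2), Mul(-7, 28), Mul(-7, 16), Mul(28, 16))) = Add(Mul(3832, Pow(Add(1104, Add(-2, 19, 361)), -1)), Add(784, -196, -112, 448)) = Add(Mul(3832, Pow(Add(1104, 378), -1)), 924) = Add(Mul(3832, Pow(1482, -1)), 924) = Add(Mul(3832, Rational(1, 1482)), 924) = Add(Rational(1916, 741), 924) = Rational(686600, 741)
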